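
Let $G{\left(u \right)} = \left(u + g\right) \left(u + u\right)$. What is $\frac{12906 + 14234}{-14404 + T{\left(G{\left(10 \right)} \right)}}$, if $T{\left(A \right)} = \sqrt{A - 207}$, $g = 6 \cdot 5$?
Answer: $- \frac{390924560}{207474623} - \frac{27140 \sqrt{593}}{207474623} \approx -1.8874$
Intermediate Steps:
$g = 30$
$G{\left(u \right)} = 2 u \left(30 + u\right)$ ($G{\left(u \right)} = \left(u + 30\right) \left(u + u\right) = \left(30 + u\right) 2 u = 2 u \left(30 + u\right)$)
$T{\left(A \right)} = \sqrt{-207 + A}$
$\frac{12906 + 14234}{-14404 + T{\left(G{\left(10 \right)} \right)}} = \frac{12906 + 14234}{-14404 + \sqrt{-207 + 2 \cdot 10 \left(30 + 10\right)}} = \frac{27140}{-14404 + \sqrt{-207 + 2 \cdot 10 \cdot 40}} = \frac{27140}{-14404 + \sqrt{-207 + 800}} = \frac{27140}{-14404 + \sqrt{593}}$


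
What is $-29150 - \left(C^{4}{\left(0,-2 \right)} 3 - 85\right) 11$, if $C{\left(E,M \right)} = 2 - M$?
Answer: $-36663$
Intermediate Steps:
$-29150 - \left(C^{4}{\left(0,-2 \right)} 3 - 85\right) 11 = -29150 - \left(\left(2 - -2\right)^{4} \cdot 3 - 85\right) 11 = -29150 - \left(\left(2 + 2\right)^{4} \cdot 3 - 85\right) 11 = -29150 - \left(4^{4} \cdot 3 - 85\right) 11 = -29150 - \left(256 \cdot 3 - 85\right) 11 = -29150 - \left(768 - 85\right) 11 = -29150 - 683 \cdot 11 = -29150 - 7513 = -36663$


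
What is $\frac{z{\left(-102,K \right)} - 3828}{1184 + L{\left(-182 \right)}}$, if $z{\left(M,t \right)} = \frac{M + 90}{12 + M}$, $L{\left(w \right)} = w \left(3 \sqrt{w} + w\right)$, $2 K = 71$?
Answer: $- \frac{27359677}{256519995} - \frac{2612519 i \sqrt{182}}{1539119970} \approx -0.10666 - 0.022899 i$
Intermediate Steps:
$K = \frac{71}{2}$ ($K = \frac{1}{2} \cdot 71 = \frac{71}{2} \approx 35.5$)
$L{\left(w \right)} = w \left(w + 3 \sqrt{w}\right)$
$z{\left(M,t \right)} = \frac{90 + M}{12 + M}$
$\frac{z{\left(-102,K \right)} - 3828}{1184 + L{\left(-182 \right)}} = \frac{\frac{90 - 102}{12 - 102} - 3828}{1184 + \left(\left(-182\right)^{2} + 3 \left(-182\right)^{\frac{3}{2}}\right)} = \frac{\frac{1}{-90} \left(-12\right) - 3828}{1184 + \left(33124 + 3 \left(- 182 i \sqrt{182}\right)\right)} = \frac{\left(- \frac{1}{90}\right) \left(-12\right) - 3828}{1184 + \left(33124 - 546 i \sqrt{182}\right)} = \frac{\frac{2}{15} - 3828}{34308 - 546 i \sqrt{182}} = - \frac{57418}{15 \left(34308 - 546 i \sqrt{182}\right)}$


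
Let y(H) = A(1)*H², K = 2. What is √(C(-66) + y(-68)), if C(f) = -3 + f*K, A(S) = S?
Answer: 67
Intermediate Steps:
C(f) = -3 + 2*f (C(f) = -3 + f*2 = -3 + 2*f)
y(H) = H² (y(H) = 1*H² = H²)
√(C(-66) + y(-68)) = √((-3 + 2*(-66)) + (-68)²) = √((-3 - 132) + 4624) = √(-135 + 4624) = √4489 = 67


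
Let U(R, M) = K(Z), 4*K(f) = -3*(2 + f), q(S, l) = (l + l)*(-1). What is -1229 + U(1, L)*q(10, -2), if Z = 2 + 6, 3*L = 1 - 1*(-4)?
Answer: -1259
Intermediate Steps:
L = 5/3 (L = (1 - 1*(-4))/3 = (1 + 4)/3 = (⅓)*5 = 5/3 ≈ 1.6667)
Z = 8
q(S, l) = -2*l (q(S, l) = (2*l)*(-1) = -2*l)
K(f) = -3/2 - 3*f/4 (K(f) = (-3*(2 + f))/4 = (-6 - 3*f)/4 = -3/2 - 3*f/4)
U(R, M) = -15/2 (U(R, M) = -3/2 - ¾*8 = -3/2 - 6 = -15/2)
-1229 + U(1, L)*q(10, -2) = -1229 - (-15)*(-2) = -1229 - 15/2*4 = -1229 - 30 = -1259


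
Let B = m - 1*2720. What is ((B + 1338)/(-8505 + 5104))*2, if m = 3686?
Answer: -4608/3401 ≈ -1.3549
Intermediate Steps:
B = 966 (B = 3686 - 1*2720 = 3686 - 2720 = 966)
((B + 1338)/(-8505 + 5104))*2 = ((966 + 1338)/(-8505 + 5104))*2 = (2304/(-3401))*2 = (2304*(-1/3401))*2 = -2304/3401*2 = -4608/3401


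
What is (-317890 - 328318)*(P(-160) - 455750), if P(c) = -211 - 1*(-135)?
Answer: 294558407808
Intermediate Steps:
P(c) = -76 (P(c) = -211 + 135 = -76)
(-317890 - 328318)*(P(-160) - 455750) = (-317890 - 328318)*(-76 - 455750) = -646208*(-455826) = 294558407808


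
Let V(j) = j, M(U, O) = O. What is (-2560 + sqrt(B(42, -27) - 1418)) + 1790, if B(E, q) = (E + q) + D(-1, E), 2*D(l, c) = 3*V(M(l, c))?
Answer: -770 + 2*I*sqrt(335) ≈ -770.0 + 36.606*I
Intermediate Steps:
D(l, c) = 3*c/2 (D(l, c) = (3*c)/2 = 3*c/2)
B(E, q) = q + 5*E/2 (B(E, q) = (E + q) + 3*E/2 = q + 5*E/2)
(-2560 + sqrt(B(42, -27) - 1418)) + 1790 = (-2560 + sqrt((-27 + (5/2)*42) - 1418)) + 1790 = (-2560 + sqrt((-27 + 105) - 1418)) + 1790 = (-2560 + sqrt(78 - 1418)) + 1790 = (-2560 + sqrt(-1340)) + 1790 = (-2560 + 2*I*sqrt(335)) + 1790 = -770 + 2*I*sqrt(335)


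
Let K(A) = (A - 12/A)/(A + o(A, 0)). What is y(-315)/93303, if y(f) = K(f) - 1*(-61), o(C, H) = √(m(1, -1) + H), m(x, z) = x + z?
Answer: 2050646/3085996725 ≈ 0.00066450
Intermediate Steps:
o(C, H) = √H (o(C, H) = √((1 - 1) + H) = √(0 + H) = √H)
K(A) = (A - 12/A)/A (K(A) = (A - 12/A)/(A + √0) = (A - 12/A)/(A + 0) = (A - 12/A)/A)
y(f) = 62 - 12/f² (y(f) = (1 - 12/f²) - 1*(-61) = (1 - 12/f²) + 61 = 62 - 12/f²)
y(-315)/93303 = (62 - 12/(-315)²)/93303 = (62 - 12*1/99225)*(1/93303) = (62 - 4/33075)*(1/93303) = (2050646/33075)*(1/93303) = 2050646/3085996725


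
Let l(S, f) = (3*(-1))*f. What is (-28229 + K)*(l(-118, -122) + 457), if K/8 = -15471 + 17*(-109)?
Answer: -137293683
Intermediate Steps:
K = -138592 (K = 8*(-15471 + 17*(-109)) = 8*(-15471 - 1853) = 8*(-17324) = -138592)
l(S, f) = -3*f
(-28229 + K)*(l(-118, -122) + 457) = (-28229 - 138592)*(-3*(-122) + 457) = -166821*(366 + 457) = -166821*823 = -137293683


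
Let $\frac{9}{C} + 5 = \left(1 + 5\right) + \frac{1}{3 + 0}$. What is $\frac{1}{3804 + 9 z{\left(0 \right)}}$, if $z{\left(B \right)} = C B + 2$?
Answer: $\frac{1}{3822} \approx 0.00026164$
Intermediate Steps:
$C = \frac{27}{4}$ ($C = \frac{9}{-5 + \left(\left(1 + 5\right) + \frac{1}{3 + 0}\right)} = \frac{9}{-5 + \left(6 + \frac{1}{3}\right)} = \frac{9}{-5 + \frac{19}{3}} = \frac{9}{\frac{4}{3}} = 9 \cdot \frac{3}{4} = \frac{27}{4} \approx 6.75$)
$z{\left(B \right)} = 2 + \frac{27 B}{4}$ ($z{\left(B \right)} = \frac{27 B}{4} + 2 = 2 + \frac{27 B}{4}$)
$\frac{1}{3804 + 9 z{\left(0 \right)}} = \frac{1}{3804 + 9 \left(2 + \frac{27}{4} \cdot 0\right)} = \frac{1}{3804 + 9 \left(2 + 0\right)} = \frac{1}{3804 + 9 \cdot 2} = \frac{1}{3804 + 18} = \frac{1}{3822}$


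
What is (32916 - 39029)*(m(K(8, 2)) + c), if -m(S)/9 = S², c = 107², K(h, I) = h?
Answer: -66466649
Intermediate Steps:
c = 11449
m(S) = -9*S²
(32916 - 39029)*(m(K(8, 2)) + c) = (32916 - 39029)*(-9*8² + 11449) = -6113*(-9*64 + 11449) = -6113*(-576 + 11449) = -6113*10873 = -66466649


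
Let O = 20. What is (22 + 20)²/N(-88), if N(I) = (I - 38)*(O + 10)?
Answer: -7/15 ≈ -0.46667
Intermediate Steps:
N(I) = -1140 + 30*I (N(I) = (I - 38)*(20 + 10) = (-38 + I)*30 = -1140 + 30*I)
(22 + 20)²/N(-88) = (22 + 20)²/(-1140 + 30*(-88)) = 42²/(-1140 - 2640) = 1764/(-3780) = 1764*(-1/3780) = -7/15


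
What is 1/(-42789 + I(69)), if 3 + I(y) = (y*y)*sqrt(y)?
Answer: -14264/89041305 - 529*sqrt(69)/29680435 ≈ -0.00030825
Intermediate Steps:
I(y) = -3 + y**(5/2) (I(y) = -3 + (y*y)*sqrt(y) = -3 + y**2*sqrt(y) = -3 + y**(5/2))
1/(-42789 + I(69)) = 1/(-42789 + (-3 + 69**(5/2))) = 1/(-42789 + (-3 + 4761*sqrt(69))) = 1/(-42792 + 4761*sqrt(69))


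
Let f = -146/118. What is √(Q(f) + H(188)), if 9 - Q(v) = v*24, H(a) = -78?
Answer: I*√136821/59 ≈ 6.2694*I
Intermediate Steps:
f = -73/59 (f = -146*1/118 = -73/59 ≈ -1.2373)
Q(v) = 9 - 24*v (Q(v) = 9 - v*24 = 9 - 24*v)
√(Q(f) + H(188)) = √((9 - 24*(-73/59)) - 78) = √((9 + 1752/59) - 78) = √(2283/59 - 78) = √(-2319/59) = I*√136821/59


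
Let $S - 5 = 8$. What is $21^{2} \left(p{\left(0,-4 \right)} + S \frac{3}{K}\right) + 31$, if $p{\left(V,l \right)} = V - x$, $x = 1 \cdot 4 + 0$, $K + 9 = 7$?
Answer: $- \frac{20665}{2} \approx -10333.0$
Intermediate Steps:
$K = -2$ ($K = -9 + 7 = -2$)
$x = 4$ ($x = 4 + 0 = 4$)
$p{\left(V,l \right)} = -4 + V$ ($p{\left(V,l \right)} = V - 4 = -4 + V$)
$S = 13$ ($S = 5 + 8 = 13$)
$21^{2} \left(p{\left(0,-4 \right)} + S \frac{3}{K}\right) + 31 = 21^{2} \left(\left(-4 + 0\right) + 13 \frac{3}{-2}\right) + 31 = 441 \left(-4 + 13 \cdot 3 \left(- \frac{1}{2}\right)\right) + 31 = 441 \left(-4 + 13 \left(- \frac{3}{2}\right)\right) + 31 = 441 \left(-4 - \frac{39}{2}\right) + 31 = 441 \left(- \frac{47}{2}\right) + 31 = - \frac{20727}{2} + 31 = - \frac{20665}{2}$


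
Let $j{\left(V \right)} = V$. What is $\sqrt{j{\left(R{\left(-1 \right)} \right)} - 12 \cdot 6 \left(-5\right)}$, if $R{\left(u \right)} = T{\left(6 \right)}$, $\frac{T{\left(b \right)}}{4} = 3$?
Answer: $2 \sqrt{93} \approx 19.287$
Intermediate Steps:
$T{\left(b \right)} = 12$ ($T{\left(b \right)} = 4 \cdot 3 = 12$)
$R{\left(u \right)} = 12$
$\sqrt{j{\left(R{\left(-1 \right)} \right)} - 12 \cdot 6 \left(-5\right)} = \sqrt{12 - 12 \cdot 6 \left(-5\right)} = \sqrt{12 - -360} = \sqrt{12 + 360} = \sqrt{372} = 2 \sqrt{93}$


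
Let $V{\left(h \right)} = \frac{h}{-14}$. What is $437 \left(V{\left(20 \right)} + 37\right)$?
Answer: $\frac{108813}{7} \approx 15545.0$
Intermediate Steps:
$V{\left(h \right)} = - \frac{h}{14}$ ($V{\left(h \right)} = h \left(- \frac{1}{14}\right) = - \frac{h}{14}$)
$437 \left(V{\left(20 \right)} + 37\right) = 437 \left(\left(- \frac{1}{14}\right) 20 + 37\right) = 437 \left(- \frac{10}{7} + 37\right) = 437 \cdot \frac{249}{7} = \frac{108813}{7}$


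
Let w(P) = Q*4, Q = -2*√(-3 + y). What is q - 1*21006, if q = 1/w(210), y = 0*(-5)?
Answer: -21006 + I*√3/24 ≈ -21006.0 + 0.072169*I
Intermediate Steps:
y = 0
Q = -2*I*√3 (Q = -2*√(-3 + 0) = -2*I*√3 ≈ -3.4641*I)
w(P) = -8*I*√3 (w(P) = -2*I*√3*4 = -8*I*√3)
q = I*√3/24 (q = 1/(-8*I*√3) = I*√3/24 ≈ 0.072169*I)
q - 1*21006 = I*√3/24 - 1*21006 = I*√3/24 - 21006 = -21006 + I*√3/24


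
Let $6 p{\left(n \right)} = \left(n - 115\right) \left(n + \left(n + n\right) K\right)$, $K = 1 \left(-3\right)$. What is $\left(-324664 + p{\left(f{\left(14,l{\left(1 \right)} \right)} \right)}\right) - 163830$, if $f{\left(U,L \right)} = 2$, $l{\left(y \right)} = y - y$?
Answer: $- \frac{1464917}{3} \approx -4.8831 \cdot 10^{5}$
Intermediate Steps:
$l{\left(y \right)} = 0$
$K = -3$
$p{\left(n \right)} = - \frac{5 n \left(-115 + n\right)}{6}$ ($p{\left(n \right)} = \frac{\left(n - 115\right) \left(n + \left(n + n\right) \left(-3\right)\right)}{6} = \frac{\left(-115 + n\right) \left(n + 2 n \left(-3\right)\right)}{6} = \frac{\left(-115 + n\right) \left(n - 6 n\right)}{6} = \frac{\left(-115 + n\right) \left(- 5 n\right)}{6} = \frac{\left(-5\right) n \left(-115 + n\right)}{6} = - \frac{5 n \left(-115 + n\right)}{6}$)
$\left(-324664 + p{\left(f{\left(14,l{\left(1 \right)} \right)} \right)}\right) - 163830 = \left(-324664 + \frac{5}{6} \cdot 2 \left(115 - 2\right)\right) - 163830 = \left(-324664 + \frac{5}{6} \cdot 2 \cdot 113\right) - 163830 = \left(-324664 + \frac{565}{3}\right) - 163830 = - \frac{973427}{3} - 163830 = - \frac{1464917}{3}$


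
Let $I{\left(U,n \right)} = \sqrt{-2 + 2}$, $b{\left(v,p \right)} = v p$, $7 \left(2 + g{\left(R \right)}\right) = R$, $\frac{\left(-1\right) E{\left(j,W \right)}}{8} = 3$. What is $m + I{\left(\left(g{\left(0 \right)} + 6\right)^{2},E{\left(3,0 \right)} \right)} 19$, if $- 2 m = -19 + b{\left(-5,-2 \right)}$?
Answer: $\frac{9}{2} \approx 4.5$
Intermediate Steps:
$E{\left(j,W \right)} = -24$ ($E{\left(j,W \right)} = \left(-8\right) 3 = -24$)
$g{\left(R \right)} = -2 + \frac{R}{7}$
$b{\left(v,p \right)} = p v$
$I{\left(U,n \right)} = 0$ ($I{\left(U,n \right)} = \sqrt{0} = 0$)
$m = \frac{9}{2}$ ($m = - \frac{-19 - -10}{2} = - \frac{-19 + 10}{2} = \left(- \frac{1}{2}\right) \left(-9\right) = \frac{9}{2} \approx 4.5$)
$m + I{\left(\left(g{\left(0 \right)} + 6\right)^{2},E{\left(3,0 \right)} \right)} 19 = \frac{9}{2} + 0 \cdot 19 = \frac{9}{2} + 0 = \frac{9}{2}$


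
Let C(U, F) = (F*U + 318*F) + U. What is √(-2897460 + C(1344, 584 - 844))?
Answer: 6*I*√92451 ≈ 1824.3*I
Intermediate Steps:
C(U, F) = U + 318*F + F*U (C(U, F) = (318*F + F*U) + U = U + 318*F + F*U)
√(-2897460 + C(1344, 584 - 844)) = √(-2897460 + (1344 + 318*(584 - 844) + (584 - 844)*1344)) = √(-2897460 + (1344 + 318*(-260) - 260*1344)) = √(-2897460 + (1344 - 82680 - 349440)) = √(-2897460 - 430776) = √(-3328236) = 6*I*√92451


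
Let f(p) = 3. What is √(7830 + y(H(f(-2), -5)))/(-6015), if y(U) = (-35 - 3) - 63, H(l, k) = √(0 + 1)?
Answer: -√7729/6015 ≈ -0.014616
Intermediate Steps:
H(l, k) = 1 (H(l, k) = √1 = 1)
y(U) = -101 (y(U) = -38 - 63 = -101)
√(7830 + y(H(f(-2), -5)))/(-6015) = √(7830 - 101)/(-6015) = √7729*(-1/6015) = -√7729/6015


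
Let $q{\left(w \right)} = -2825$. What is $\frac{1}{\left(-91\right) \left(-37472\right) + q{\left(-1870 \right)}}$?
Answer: $\frac{1}{3407127} \approx 2.935 \cdot 10^{-7}$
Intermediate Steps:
$\frac{1}{\left(-91\right) \left(-37472\right) + q{\left(-1870 \right)}} = \frac{1}{\left(-91\right) \left(-37472\right) - 2825} = \frac{1}{3409952 - 2825} = \frac{1}{3407127}$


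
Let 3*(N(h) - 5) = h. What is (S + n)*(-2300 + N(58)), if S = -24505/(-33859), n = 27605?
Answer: -2127070639800/33859 ≈ -6.2821e+7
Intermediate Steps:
N(h) = 5 + h/3
S = 24505/33859 (S = -24505*(-1/33859) = 24505/33859 ≈ 0.72374)
(S + n)*(-2300 + N(58)) = (24505/33859 + 27605)*(-2300 + (5 + (⅓)*58)) = 934702200*(-2300 + (5 + 58/3))/33859 = 934702200*(-2300 + 73/3)/33859 = (934702200/33859)*(-6827/3) = -2127070639800/33859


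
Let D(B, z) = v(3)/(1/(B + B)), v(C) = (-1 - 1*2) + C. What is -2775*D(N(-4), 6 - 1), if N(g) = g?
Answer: 0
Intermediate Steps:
v(C) = -3 + C (v(C) = (-1 - 2) + C = -3 + C)
D(B, z) = 0 (D(B, z) = (-3 + 3)/(1/(B + B)) = 0/(1/(2*B)) = 0/((1/(2*B))) = 0*(2*B) = 0)
-2775*D(N(-4), 6 - 1) = -2775*0 = 0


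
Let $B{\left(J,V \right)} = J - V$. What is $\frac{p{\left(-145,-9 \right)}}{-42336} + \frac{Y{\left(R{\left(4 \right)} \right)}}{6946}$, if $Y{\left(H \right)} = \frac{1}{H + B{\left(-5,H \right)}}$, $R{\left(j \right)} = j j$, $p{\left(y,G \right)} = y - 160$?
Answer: $\frac{5275157}{735164640} \approx 0.0071755$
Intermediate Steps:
$p{\left(y,G \right)} = -160 + y$
$R{\left(j \right)} = j^{2}$
$Y{\left(H \right)} = - \frac{1}{5}$ ($Y{\left(H \right)} = \frac{1}{H - \left(5 + H\right)} = \frac{1}{-5} = - \frac{1}{5}$)
$\frac{p{\left(-145,-9 \right)}}{-42336} + \frac{Y{\left(R{\left(4 \right)} \right)}}{6946} = \frac{-160 - 145}{-42336} - \frac{1}{5 \cdot 6946} = \left(-305\right) \left(- \frac{1}{42336}\right) - \frac{1}{34730} = \frac{305}{42336} - \frac{1}{34730} = \frac{5275157}{735164640}$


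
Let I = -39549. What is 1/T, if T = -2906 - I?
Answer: 1/36643 ≈ 2.7290e-5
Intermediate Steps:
T = 36643 (T = -2906 - 1*(-39549) = -2906 + 39549 = 36643)
1/T = 1/36643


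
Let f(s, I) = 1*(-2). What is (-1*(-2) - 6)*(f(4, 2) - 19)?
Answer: 84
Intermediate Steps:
f(s, I) = -2
(-1*(-2) - 6)*(f(4, 2) - 19) = (-1*(-2) - 6)*(-2 - 19) = (2 - 6)*(-21) = -4*(-21) = 84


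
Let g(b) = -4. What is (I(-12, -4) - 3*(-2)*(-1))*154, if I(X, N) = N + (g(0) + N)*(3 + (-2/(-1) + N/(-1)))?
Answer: -12628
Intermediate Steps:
I(X, N) = N + (-4 + N)*(5 - N) (I(X, N) = N + (-4 + N)*(3 + (-2/(-1) + N/(-1))) = N + (-4 + N)*(3 + (-2*(-1) + N*(-1))) = N + (-4 + N)*(3 + (2 - N)) = N + (-4 + N)*(5 - N))
(I(-12, -4) - 3*(-2)*(-1))*154 = ((-20 - 1*(-4)² + 10*(-4)) - 3*(-2)*(-1))*154 = ((-20 - 1*16 - 40) + 6*(-1))*154 = ((-20 - 16 - 40) - 6)*154 = (-76 - 6)*154 = -82*154 = -12628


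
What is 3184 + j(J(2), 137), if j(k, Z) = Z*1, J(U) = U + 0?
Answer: 3321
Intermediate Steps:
J(U) = U
j(k, Z) = Z
3184 + j(J(2), 137) = 3184 + 137 = 3321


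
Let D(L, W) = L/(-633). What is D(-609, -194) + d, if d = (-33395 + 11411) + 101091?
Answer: 16691780/211 ≈ 79108.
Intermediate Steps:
D(L, W) = -L/633 (D(L, W) = L*(-1/633) = -L/633)
d = 79107 (d = -21984 + 101091 = 79107)
D(-609, -194) + d = -1/633*(-609) + 79107 = 203/211 + 79107 = 16691780/211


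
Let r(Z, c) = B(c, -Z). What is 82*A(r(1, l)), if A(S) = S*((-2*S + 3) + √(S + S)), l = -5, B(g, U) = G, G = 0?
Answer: 0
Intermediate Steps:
B(g, U) = 0
r(Z, c) = 0
A(S) = S*(3 - 2*S + √2*√S) (A(S) = S*((3 - 2*S) + √(2*S)) = S*((3 - 2*S) + √2*√S) = S*(3 - 2*S + √2*√S))
82*A(r(1, l)) = 82*(-2*0² + 3*0 + √2*0^(3/2)) = 82*(-2*0 + 0 + √2*0) = 82*(0 + 0 + 0) = 82*0 = 0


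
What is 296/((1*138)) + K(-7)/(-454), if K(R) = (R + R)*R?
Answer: 30215/15663 ≈ 1.9291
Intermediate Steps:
K(R) = 2*R**2 (K(R) = (2*R)*R = 2*R**2)
296/((1*138)) + K(-7)/(-454) = 296/((1*138)) + (2*(-7)**2)/(-454) = 296/138 + (2*49)*(-1/454) = 296*(1/138) + 98*(-1/454) = 148/69 - 49/227 = 30215/15663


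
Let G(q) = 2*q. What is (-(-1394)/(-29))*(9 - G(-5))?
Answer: -26486/29 ≈ -913.31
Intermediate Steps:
(-(-1394)/(-29))*(9 - G(-5)) = (-(-1394)/(-29))*(9 - 2*(-5)) = (-(-1394)*(-1)/29)*(9 - 1*(-10)) = (-41*34/29)*(9 + 10) = -1394/29*19 = -26486/29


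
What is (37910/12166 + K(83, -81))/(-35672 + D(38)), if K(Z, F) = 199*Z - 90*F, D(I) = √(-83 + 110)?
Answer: -738089025856/1105795163033 - 434510808*√3/7740566141231 ≈ -0.66757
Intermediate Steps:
D(I) = 3*√3 (D(I) = √27 = 3*√3)
K(Z, F) = -90*F + 199*Z
(37910/12166 + K(83, -81))/(-35672 + D(38)) = (37910/12166 + (-90*(-81) + 199*83))/(-35672 + 3*√3) = (37910*(1/12166) + (7290 + 16517))/(-35672 + 3*√3) = (18955/6083 + 23807)/(-35672 + 3*√3) = 144836936/(6083*(-35672 + 3*√3))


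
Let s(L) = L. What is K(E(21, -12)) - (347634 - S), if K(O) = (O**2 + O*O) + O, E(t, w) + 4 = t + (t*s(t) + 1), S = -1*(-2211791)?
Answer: 2285978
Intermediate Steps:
S = 2211791
E(t, w) = -3 + t + t**2 (E(t, w) = -4 + (t + (t*t + 1)) = -4 + (t + (t**2 + 1)) = -4 + (t + (1 + t**2)) = -4 + (1 + t + t**2) = -3 + t + t**2)
K(O) = O + 2*O**2 (K(O) = (O**2 + O**2) + O = 2*O**2 + O = O + 2*O**2)
K(E(21, -12)) - (347634 - S) = (-3 + 21 + 21**2)*(1 + 2*(-3 + 21 + 21**2)) - (347634 - 1*2211791) = (-3 + 21 + 441)*(1 + 2*(-3 + 21 + 441)) - (347634 - 2211791) = 459*(1 + 2*459) - 1*(-1864157) = 459*(1 + 918) + 1864157 = 459*919 + 1864157 = 421821 + 1864157 = 2285978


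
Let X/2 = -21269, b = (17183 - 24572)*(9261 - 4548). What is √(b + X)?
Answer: I*√34866895 ≈ 5904.8*I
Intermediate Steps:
b = -34824357 (b = -7389*4713 = -34824357)
X = -42538 (X = 2*(-21269) = -42538)
√(b + X) = √(-34824357 - 42538) = √(-34866895) = I*√34866895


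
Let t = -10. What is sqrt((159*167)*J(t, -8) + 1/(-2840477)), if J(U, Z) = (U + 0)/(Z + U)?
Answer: 8*sqrt(16737330036917553)/8521431 ≈ 121.46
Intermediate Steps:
J(U, Z) = U/(U + Z)
sqrt((159*167)*J(t, -8) + 1/(-2840477)) = sqrt((159*167)*(-10/(-10 - 8)) + 1/(-2840477)) = sqrt(26553*(-10/(-18)) - 1/2840477) = sqrt(26553*(-10*(-1/18)) - 1/2840477) = sqrt(26553*(5/9) - 1/2840477) = sqrt(44255/3 - 1/2840477) = sqrt(125705309632/8521431) = 8*sqrt(16737330036917553)/8521431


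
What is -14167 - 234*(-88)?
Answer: 6425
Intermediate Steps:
-14167 - 234*(-88) = -14167 + 20592 = 6425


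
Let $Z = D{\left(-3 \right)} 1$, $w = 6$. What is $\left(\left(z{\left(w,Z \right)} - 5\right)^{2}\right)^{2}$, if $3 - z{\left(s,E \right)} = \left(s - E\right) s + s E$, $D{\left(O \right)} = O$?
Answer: $2085136$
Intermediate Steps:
$Z = -3$ ($Z = \left(-3\right) 1 = -3$)
$z{\left(s,E \right)} = 3 - E s - s \left(s - E\right)$ ($z{\left(s,E \right)} = 3 - \left(\left(s - E\right) s + s E\right) = 3 - \left(s \left(s - E\right) + E s\right) = 3 - \left(E s + s \left(s - E\right)\right) = 3 - E s - s \left(s - E\right)$)
$\left(\left(z{\left(w,Z \right)} - 5\right)^{2}\right)^{2} = \left(\left(\left(3 - 6^{2}\right) - 5\right)^{2}\right)^{2} = \left(\left(\left(3 - 36\right) - 5\right)^{2}\right)^{2} = \left(\left(-33 - 5\right)^{2}\right)^{2} = \left(\left(-38\right)^{2}\right)^{2} = 1444^{2} = 2085136$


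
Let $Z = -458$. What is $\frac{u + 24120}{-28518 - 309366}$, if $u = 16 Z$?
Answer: $- \frac{4198}{84471} \approx -0.049698$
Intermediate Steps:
$u = -7328$ ($u = 16 \left(-458\right) = -7328$)
$\frac{u + 24120}{-28518 - 309366} = \frac{-7328 + 24120}{-28518 - 309366} = \frac{16792}{-337884} = 16792 \left(- \frac{1}{337884}\right) = - \frac{4198}{84471}$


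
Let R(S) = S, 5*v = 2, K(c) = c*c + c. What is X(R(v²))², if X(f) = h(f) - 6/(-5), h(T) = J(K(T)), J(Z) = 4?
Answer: 676/25 ≈ 27.040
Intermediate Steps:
K(c) = c + c² (K(c) = c² + c = c + c²)
v = ⅖ (v = (⅕)*2 = ⅖ ≈ 0.40000)
h(T) = 4
X(f) = 26/5 (X(f) = 4 - 6/(-5) = 4 - 6*(-1)/5 = 4 - 1*(-6/5) = 4 + 6/5 = 26/5)
X(R(v²))² = (26/5)² = 676/25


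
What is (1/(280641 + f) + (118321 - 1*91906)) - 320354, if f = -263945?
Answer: -4907605543/16696 ≈ -2.9394e+5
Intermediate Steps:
(1/(280641 + f) + (118321 - 1*91906)) - 320354 = (1/(280641 - 263945) + (118321 - 1*91906)) - 320354 = (1/16696 + (118321 - 91906)) - 320354 = (1/16696 + 26415) - 320354 = 441024841/16696 - 320354 = -4907605543/16696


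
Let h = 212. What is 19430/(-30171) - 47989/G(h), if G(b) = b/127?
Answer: -183884386273/6396252 ≈ -28749.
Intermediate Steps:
G(b) = b/127 (G(b) = b*(1/127) = b/127)
19430/(-30171) - 47989/G(h) = 19430/(-30171) - 47989/((1/127)*212) = 19430*(-1/30171) - 47989/212/127 = -19430/30171 - 47989*127/212 = -19430/30171 - 6094603/212 = -183884386273/6396252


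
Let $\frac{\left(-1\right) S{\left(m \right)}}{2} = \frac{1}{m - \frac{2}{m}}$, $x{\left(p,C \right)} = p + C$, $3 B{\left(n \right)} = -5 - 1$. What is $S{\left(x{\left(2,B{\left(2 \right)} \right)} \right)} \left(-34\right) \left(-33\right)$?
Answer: $0$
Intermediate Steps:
$B{\left(n \right)} = -2$ ($B{\left(n \right)} = \frac{-5 - 1}{3} = \frac{1}{3} \left(-6\right) = -2$)
$x{\left(p,C \right)} = C + p$
$S{\left(m \right)} = - \frac{2}{m - \frac{2}{m}}$
$S{\left(x{\left(2,B{\left(2 \right)} \right)} \right)} \left(-34\right) \left(-33\right) = - \frac{2 \left(-2 + 2\right)}{-2 + \left(-2 + 2\right)^{2}} \left(-34\right) \left(-33\right) = \left(-2\right) 0 \frac{1}{-2 + 0^{2}} \left(-34\right) \left(-33\right) = \left(-2\right) 0 \frac{1}{-2 + 0} \left(-34\right) \left(-33\right) = \left(-2\right) 0 \frac{1}{-2} \left(-34\right) \left(-33\right) = \left(-2\right) 0 \left(- \frac{1}{2}\right) \left(-34\right) \left(-33\right) = 0 \left(-34\right) \left(-33\right) = 0 \left(-33\right) = 0$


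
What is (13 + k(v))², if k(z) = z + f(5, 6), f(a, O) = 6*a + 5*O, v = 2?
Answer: 5625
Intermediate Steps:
f(a, O) = 5*O + 6*a
k(z) = 60 + z (k(z) = z + (5*6 + 6*5) = z + (30 + 30) = z + 60 = 60 + z)
(13 + k(v))² = (13 + (60 + 2))² = (13 + 62)² = 75² = 5625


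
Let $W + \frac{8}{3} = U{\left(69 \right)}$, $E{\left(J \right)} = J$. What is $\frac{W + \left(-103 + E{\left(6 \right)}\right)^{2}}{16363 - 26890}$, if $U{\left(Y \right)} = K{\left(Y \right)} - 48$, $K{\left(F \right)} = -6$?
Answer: $- \frac{28057}{31581} \approx -0.88841$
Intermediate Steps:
$U{\left(Y \right)} = -54$ ($U{\left(Y \right)} = -6 - 48 = -54$)
$W = - \frac{170}{3}$ ($W = - \frac{8}{3} - 54 = - \frac{170}{3} \approx -56.667$)
$\frac{W + \left(-103 + E{\left(6 \right)}\right)^{2}}{16363 - 26890} = \frac{- \frac{170}{3} + \left(-103 + 6\right)^{2}}{16363 - 26890} = \frac{- \frac{170}{3} + \left(-97\right)^{2}}{16363 - 26890} = \frac{- \frac{170}{3} + 9409}{-10527} = \frac{28057}{3} \left(- \frac{1}{10527}\right) = - \frac{28057}{31581}$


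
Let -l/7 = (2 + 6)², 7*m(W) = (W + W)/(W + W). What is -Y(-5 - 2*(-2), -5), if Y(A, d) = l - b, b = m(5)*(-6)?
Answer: 3130/7 ≈ 447.14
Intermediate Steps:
m(W) = ⅐ (m(W) = ((W + W)/(W + W))/7 = ((2*W)/((2*W)))/7 = ((2*W)*(1/(2*W)))/7 = (⅐)*1 = ⅐)
b = -6/7 (b = (⅐)*(-6) = -6/7 ≈ -0.85714)
l = -448 (l = -7*(2 + 6)² = -7*8² = -7*64 = -448)
Y(A, d) = -3130/7 (Y(A, d) = -448 - 1*(-6/7) = -448 + 6/7 = -3130/7)
-Y(-5 - 2*(-2), -5) = -1*(-3130/7) = 3130/7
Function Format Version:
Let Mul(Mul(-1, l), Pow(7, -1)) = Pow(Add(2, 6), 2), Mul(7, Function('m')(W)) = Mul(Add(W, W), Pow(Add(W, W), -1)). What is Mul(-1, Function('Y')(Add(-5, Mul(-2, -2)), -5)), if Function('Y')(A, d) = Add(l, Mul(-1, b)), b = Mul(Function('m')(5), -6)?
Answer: Rational(3130, 7) ≈ 447.14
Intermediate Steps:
Function('m')(W) = Rational(1, 7) (Function('m')(W) = Mul(Rational(1, 7), Mul(Add(W, W), Pow(Add(W, W), -1))) = Mul(Rational(1, 7), Mul(Mul(2, W), Pow(Mul(2, W), -1))) = Mul(Rational(1, 7), Mul(Mul(2, W), Mul(Rational(1, 2), Pow(W, -1)))) = Mul(Rational(1, 7), 1) = Rational(1, 7))
b = Rational(-6, 7) (b = Mul(Rational(1, 7), -6) = Rational(-6, 7) ≈ -0.85714)
l = -448 (l = Mul(-7, Pow(Add(2, 6), 2)) = Mul(-7, Pow(8, 2)) = Mul(-7, 64) = -448)
Function('Y')(A, d) = Rational(-3130, 7) (Function('Y')(A, d) = Add(-448, Mul(-1, Rational(-6, 7))) = Add(-448, Rational(6, 7)) = Rational(-3130, 7))
Mul(-1, Function('Y')(Add(-5, Mul(-2, -2)), -5)) = Mul(-1, Rational(-3130, 7)) = Rational(3130, 7)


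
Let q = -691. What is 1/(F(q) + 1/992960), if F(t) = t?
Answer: -992960/686135359 ≈ -0.0014472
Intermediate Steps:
1/(F(q) + 1/992960) = 1/(-691 + 1/992960) = 1/(-686135359/992960) = -992960/686135359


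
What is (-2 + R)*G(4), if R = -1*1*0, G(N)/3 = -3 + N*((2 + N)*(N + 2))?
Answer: -846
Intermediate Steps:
G(N) = -9 + 3*N*(2 + N)² (G(N) = 3*(-3 + N*((2 + N)*(N + 2))) = 3*(-3 + N*((2 + N)*(2 + N))) = 3*(-3 + N*(2 + N)²) = -9 + 3*N*(2 + N)²)
R = 0 (R = -1*0 = 0)
(-2 + R)*G(4) = (-2 + 0)*(-9 + 3*4*(2 + 4)²) = -2*(-9 + 3*4*6²) = -2*(-9 + 3*4*36) = -2*(-9 + 432) = -2*423 = -846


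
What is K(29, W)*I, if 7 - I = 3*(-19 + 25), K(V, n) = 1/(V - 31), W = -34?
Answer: 11/2 ≈ 5.5000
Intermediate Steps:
K(V, n) = 1/(-31 + V)
I = -11 (I = 7 - 3*(-19 + 25) = 7 - 3*6 = 7 - 1*18 = 7 - 18 = -11)
K(29, W)*I = -11/(-31 + 29) = -11/(-2) = -1/2*(-11) = 11/2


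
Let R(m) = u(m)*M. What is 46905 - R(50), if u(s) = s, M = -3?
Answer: 47055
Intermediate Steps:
R(m) = -3*m (R(m) = m*(-3) = -3*m)
46905 - R(50) = 46905 - (-3)*50 = 46905 - 1*(-150) = 46905 + 150 = 47055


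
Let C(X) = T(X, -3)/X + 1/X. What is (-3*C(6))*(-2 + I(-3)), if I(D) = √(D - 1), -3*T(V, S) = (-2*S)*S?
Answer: 7 - 7*I ≈ 7.0 - 7.0*I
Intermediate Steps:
T(V, S) = 2*S²/3 (T(V, S) = -(-2*S)*S/3 = -(-2)*S²/3 = 2*S²/3)
I(D) = √(-1 + D)
C(X) = 7/X (C(X) = ((⅔)*(-3)²)/X + 1/X = ((⅔)*9)/X + 1/X = 6/X + 1/X = 7/X)
(-3*C(6))*(-2 + I(-3)) = (-21/6)*(-2 + √(-1 - 3)) = (-21/6)*(-2 + √(-4)) = (-3*7/6)*(-2 + 2*I) = -7*(-2 + 2*I)/2 = 7 - 7*I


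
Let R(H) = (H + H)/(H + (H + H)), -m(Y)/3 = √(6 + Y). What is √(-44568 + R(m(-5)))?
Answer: I*√401106/3 ≈ 211.11*I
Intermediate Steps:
m(Y) = -3*√(6 + Y)
R(H) = ⅔ (R(H) = (2*H)/(H + 2*H) = (2*H)/((3*H)) = (2*H)*(1/(3*H)) = ⅔)
√(-44568 + R(m(-5))) = √(-44568 + ⅔) = √(-133702/3) = I*√401106/3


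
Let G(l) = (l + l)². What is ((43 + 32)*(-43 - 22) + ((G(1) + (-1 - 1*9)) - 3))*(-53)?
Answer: 258852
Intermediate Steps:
G(l) = 4*l² (G(l) = (2*l)² = 4*l²)
((43 + 32)*(-43 - 22) + ((G(1) + (-1 - 1*9)) - 3))*(-53) = ((43 + 32)*(-43 - 22) + ((4*1² + (-1 - 1*9)) - 3))*(-53) = (75*(-65) + ((4*1 + (-1 - 9)) - 3))*(-53) = (-4875 + ((4 - 10) - 3))*(-53) = (-4875 + (-6 - 3))*(-53) = (-4875 - 9)*(-53) = -4884*(-53) = 258852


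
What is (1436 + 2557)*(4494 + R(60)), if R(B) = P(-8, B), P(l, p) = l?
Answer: 17912598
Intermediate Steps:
R(B) = -8
(1436 + 2557)*(4494 + R(60)) = (1436 + 2557)*(4494 - 8) = 3993*4486 = 17912598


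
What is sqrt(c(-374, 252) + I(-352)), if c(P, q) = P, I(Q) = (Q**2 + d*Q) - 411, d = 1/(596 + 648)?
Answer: sqrt(11908165431)/311 ≈ 350.88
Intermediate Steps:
d = 1/1244 ≈ 0.00080386
I(Q) = -411 + Q**2 + Q/1244 (I(Q) = (Q**2 + Q/1244) - 411 = -411 + Q**2 + Q/1244)
sqrt(c(-374, 252) + I(-352)) = sqrt(-374 + (-411 + (-352)**2 + (1/1244)*(-352))) = sqrt(-374 + (-411 + 123904 - 88/311)) = sqrt(-374 + 38406235/311) = sqrt(38289921/311) = sqrt(11908165431)/311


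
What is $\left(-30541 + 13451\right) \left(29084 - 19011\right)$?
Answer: $-172147570$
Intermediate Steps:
$\left(-30541 + 13451\right) \left(29084 - 19011\right) = \left(-17090\right) 10073 = -172147570$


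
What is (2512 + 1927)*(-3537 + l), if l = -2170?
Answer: -25333373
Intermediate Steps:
(2512 + 1927)*(-3537 + l) = (2512 + 1927)*(-3537 - 2170) = 4439*(-5707) = -25333373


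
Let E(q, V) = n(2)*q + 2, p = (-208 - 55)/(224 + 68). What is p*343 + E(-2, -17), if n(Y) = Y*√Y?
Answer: -89625/292 - 4*√2 ≈ -312.59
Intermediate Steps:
p = -263/292 ≈ -0.90069
n(Y) = Y^(3/2)
E(q, V) = 2 + 2*q*√2 (E(q, V) = 2^(3/2)*q + 2 = (2*√2)*q + 2 = 2*q*√2 + 2 = 2 + 2*q*√2)
p*343 + E(-2, -17) = -263/292*343 + (2 + 2*(-2)*√2) = -90209/292 + (2 - 4*√2) = -89625/292 - 4*√2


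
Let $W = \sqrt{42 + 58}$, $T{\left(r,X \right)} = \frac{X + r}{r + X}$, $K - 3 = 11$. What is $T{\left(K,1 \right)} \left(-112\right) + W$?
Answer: $-102$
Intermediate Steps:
$K = 14$ ($K = 3 + 11 = 14$)
$T{\left(r,X \right)} = 1$ ($T{\left(r,X \right)} = \frac{X + r}{X + r} = 1$)
$W = 10$ ($W = \sqrt{100} = 10$)
$T{\left(K,1 \right)} \left(-112\right) + W = 1 \left(-112\right) + 10 = -112 + 10 = -102$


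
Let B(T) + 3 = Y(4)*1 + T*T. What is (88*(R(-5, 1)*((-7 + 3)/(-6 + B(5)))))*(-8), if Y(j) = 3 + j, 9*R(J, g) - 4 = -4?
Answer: 0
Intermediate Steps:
R(J, g) = 0 (R(J, g) = 4/9 + (1/9)*(-4) = 4/9 - 4/9 = 0)
B(T) = 4 + T**2 (B(T) = -3 + ((3 + 4)*1 + T*T) = -3 + (7*1 + T**2) = -3 + (7 + T**2) = 4 + T**2)
(88*(R(-5, 1)*((-7 + 3)/(-6 + B(5)))))*(-8) = (88*(0*((-7 + 3)/(-6 + (4 + 5**2)))))*(-8) = (88*(0*(-4/(-6 + (4 + 25)))))*(-8) = (88*(0*(-4/(-6 + 29))))*(-8) = (88*(0*(-4/23)))*(-8) = (88*0)*(-8) = 0*(-8) = 0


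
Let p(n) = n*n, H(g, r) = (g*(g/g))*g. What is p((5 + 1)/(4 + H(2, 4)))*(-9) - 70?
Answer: -1201/16 ≈ -75.063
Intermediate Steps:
H(g, r) = g² (H(g, r) = (g*1)*g = g*g = g²)
p(n) = n²
p((5 + 1)/(4 + H(2, 4)))*(-9) - 70 = ((5 + 1)/(4 + 2²))²*(-9) - 70 = (6/(4 + 4))²*(-9) - 70 = (6/8)²*(-9) - 70 = (6*(⅛))²*(-9) - 70 = (¾)²*(-9) - 70 = (9/16)*(-9) - 70 = -81/16 - 70 = -1201/16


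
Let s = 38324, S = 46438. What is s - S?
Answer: -8114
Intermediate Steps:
s - S = 38324 - 1*46438 = 38324 - 46438 = -8114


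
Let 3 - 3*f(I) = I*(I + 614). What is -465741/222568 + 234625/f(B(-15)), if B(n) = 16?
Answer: -53784441019/747605912 ≈ -71.942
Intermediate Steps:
f(I) = 1 - I*(614 + I)/3 (f(I) = 1 - I*(I + 614)/3 = 1 - I*(614 + I)/3)
-465741/222568 + 234625/f(B(-15)) = -465741/222568 + 234625/(1 - 614/3*16 - ⅓*16²) = -465741*1/222568 + 234625/(1 - 9824/3 - ⅓*256) = -465741/222568 + 234625/(1 - 9824/3 - 256/3) = -465741/222568 + 234625/(-3359) = -465741/222568 + 234625*(-1/3359) = -465741/222568 - 234625/3359 = -53784441019/747605912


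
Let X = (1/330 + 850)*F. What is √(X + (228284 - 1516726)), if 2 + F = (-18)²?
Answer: I*√27626324385/165 ≈ 1007.3*I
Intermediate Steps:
F = 322 (F = -2 + (-18)² = -2 + 324 = 322)
X = 45160661/165 (X = (1/330 + 850)*322 = (280501/330)*322 = 45160661/165 ≈ 2.7370e+5)
√(X + (228284 - 1516726)) = √(45160661/165 + (228284 - 1516726)) = √(45160661/165 - 1288442) = √(-167432269/165) = I*√27626324385/165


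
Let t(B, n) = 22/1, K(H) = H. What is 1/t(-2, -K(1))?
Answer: 1/22 ≈ 0.045455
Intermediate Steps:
t(B, n) = 22 (t(B, n) = 22*1 = 22)
1/t(-2, -K(1)) = 1/22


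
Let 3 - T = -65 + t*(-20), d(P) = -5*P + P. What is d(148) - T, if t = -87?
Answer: 1080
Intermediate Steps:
d(P) = -4*P
T = -1672 (T = 3 - (-65 - 87*(-20)) = 3 - (-65 + 1740) = 3 - 1*1675 = 3 - 1675 = -1672)
d(148) - T = -4*148 - 1*(-1672) = -592 + 1672 = 1080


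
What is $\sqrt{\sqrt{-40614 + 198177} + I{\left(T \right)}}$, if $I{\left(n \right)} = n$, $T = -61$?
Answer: $\sqrt{-61 + 3 \sqrt{17507}} \approx 18.329$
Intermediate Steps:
$\sqrt{\sqrt{-40614 + 198177} + I{\left(T \right)}} = \sqrt{\sqrt{-40614 + 198177} - 61} = \sqrt{\sqrt{157563} - 61} = \sqrt{3 \sqrt{17507} - 61} = \sqrt{-61 + 3 \sqrt{17507}}$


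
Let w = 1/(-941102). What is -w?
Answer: 1/941102 ≈ 1.0626e-6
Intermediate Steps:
w = -1/941102 ≈ -1.0626e-6
-w = -1*(-1/941102) = 1/941102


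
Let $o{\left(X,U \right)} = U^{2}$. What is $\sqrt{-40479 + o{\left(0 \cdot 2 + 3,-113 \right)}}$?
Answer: $i \sqrt{27710} \approx 166.46 i$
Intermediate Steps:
$\sqrt{-40479 + o{\left(0 \cdot 2 + 3,-113 \right)}} = \sqrt{-40479 + \left(-113\right)^{2}} = \sqrt{-40479 + 12769} = \sqrt{-27710} = i \sqrt{27710}$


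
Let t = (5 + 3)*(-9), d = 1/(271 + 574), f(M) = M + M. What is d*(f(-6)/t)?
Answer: 1/5070 ≈ 0.00019724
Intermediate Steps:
f(M) = 2*M
d = 1/845 ≈ 0.0011834
t = -72 (t = 8*(-9) = -72)
d*(f(-6)/t) = ((2*(-6))/(-72))/845 = (-12*(-1/72))/845 = (1/845)*(⅙) = 1/5070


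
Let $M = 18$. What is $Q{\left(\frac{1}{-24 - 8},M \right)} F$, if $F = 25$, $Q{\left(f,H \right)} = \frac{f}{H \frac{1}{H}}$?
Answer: $- \frac{25}{32} \approx -0.78125$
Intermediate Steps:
$Q{\left(f,H \right)} = f$ ($Q{\left(f,H \right)} = \frac{f}{1} = f 1 = f$)
$Q{\left(\frac{1}{-24 - 8},M \right)} F = \frac{1}{-24 - 8} \cdot 25 = \frac{1}{-32} \cdot 25 = \left(- \frac{1}{32}\right) 25 = - \frac{25}{32}$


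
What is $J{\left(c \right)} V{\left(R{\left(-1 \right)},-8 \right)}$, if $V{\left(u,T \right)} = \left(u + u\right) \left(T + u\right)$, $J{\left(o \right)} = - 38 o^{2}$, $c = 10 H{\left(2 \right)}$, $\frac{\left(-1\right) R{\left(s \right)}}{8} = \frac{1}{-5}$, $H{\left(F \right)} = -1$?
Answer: $77824$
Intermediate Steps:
$R{\left(s \right)} = \frac{8}{5}$ ($R{\left(s \right)} = - \frac{8}{-5} = \left(-8\right) \left(- \frac{1}{5}\right) = \frac{8}{5}$)
$c = -10$ ($c = 10 \left(-1\right) = -10$)
$V{\left(u,T \right)} = 2 u \left(T + u\right)$
$J{\left(c \right)} V{\left(R{\left(-1 \right)},-8 \right)} = - 38 \left(-10\right)^{2} \cdot 2 \cdot \frac{8}{5} \left(-8 + \frac{8}{5}\right) = \left(-38\right) 100 \cdot 2 \cdot \frac{8}{5} \left(- \frac{32}{5}\right) = \left(-3800\right) \left(- \frac{512}{25}\right) = 77824$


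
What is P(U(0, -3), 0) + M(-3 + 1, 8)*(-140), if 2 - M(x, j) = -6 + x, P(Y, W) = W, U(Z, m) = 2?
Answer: -1400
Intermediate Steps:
M(x, j) = 8 - x (M(x, j) = 2 - (-6 + x) = 2 + (6 - x) = 8 - x)
P(U(0, -3), 0) + M(-3 + 1, 8)*(-140) = 0 + (8 - (-3 + 1))*(-140) = 0 + (8 - 1*(-2))*(-140) = 0 + (8 + 2)*(-140) = 0 + 10*(-140) = 0 - 1400 = -1400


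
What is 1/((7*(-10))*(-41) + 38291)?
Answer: 1/41161 ≈ 2.4295e-5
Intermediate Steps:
1/((7*(-10))*(-41) + 38291) = 1/(-70*(-41) + 38291) = 1/(2870 + 38291) = 1/41161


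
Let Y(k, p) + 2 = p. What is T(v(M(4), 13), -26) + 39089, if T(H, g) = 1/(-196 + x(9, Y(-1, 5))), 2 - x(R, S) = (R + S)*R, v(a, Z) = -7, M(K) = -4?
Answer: 11804877/302 ≈ 39089.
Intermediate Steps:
Y(k, p) = -2 + p
x(R, S) = 2 - R*(R + S) (x(R, S) = 2 - (R + S)*R = 2 - R*(R + S))
T(H, g) = -1/302 (T(H, g) = 1/(-196 + (2 - 1*9**2 - 1*9*(-2 + 5))) = 1/(-196 + (2 - 1*81 - 1*9*3)) = 1/(-196 + (2 - 81 - 27)) = 1/(-196 - 106) = 1/(-302) = -1/302)
T(v(M(4), 13), -26) + 39089 = -1/302 + 39089 = 11804877/302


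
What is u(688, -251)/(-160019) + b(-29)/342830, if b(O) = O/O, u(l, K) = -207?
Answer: 71125829/54859313770 ≈ 0.0012965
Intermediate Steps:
b(O) = 1
u(688, -251)/(-160019) + b(-29)/342830 = -207/(-160019) + 1/342830 = -207*(-1/160019) + 1*(1/342830) = 207/160019 + 1/342830 = 71125829/54859313770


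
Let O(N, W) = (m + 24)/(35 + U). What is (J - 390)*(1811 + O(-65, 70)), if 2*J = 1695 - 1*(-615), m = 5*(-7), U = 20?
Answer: 1385262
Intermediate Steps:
m = -35
J = 1155 (J = (1695 - 1*(-615))/2 = (1695 + 615)/2 = (½)*2310 = 1155)
O(N, W) = -⅕ (O(N, W) = (-35 + 24)/(35 + 20) = -11/55 = -11*1/55 = -⅕)
(J - 390)*(1811 + O(-65, 70)) = (1155 - 390)*(1811 - ⅕) = 765*(9054/5) = 1385262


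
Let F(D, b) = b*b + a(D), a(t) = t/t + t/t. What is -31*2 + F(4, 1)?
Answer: -59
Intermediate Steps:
a(t) = 2 (a(t) = 1 + 1 = 2)
F(D, b) = 2 + b² (F(D, b) = b*b + 2 = b² + 2 = 2 + b²)
-31*2 + F(4, 1) = -31*2 + (2 + 1²) = -62 + (2 + 1) = -62 + 3 = -59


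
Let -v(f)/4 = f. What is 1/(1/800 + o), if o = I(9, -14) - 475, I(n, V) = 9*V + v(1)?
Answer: -800/483999 ≈ -0.0016529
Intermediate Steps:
v(f) = -4*f
I(n, V) = -4 + 9*V (I(n, V) = 9*V - 4*1 = 9*V - 4 = -4 + 9*V)
o = -605 (o = (-4 + 9*(-14)) - 475 = (-4 - 126) - 475 = -130 - 475 = -605)
1/(1/800 + o) = 1/(1/800 - 605) = 1/(-483999/800) = -800/483999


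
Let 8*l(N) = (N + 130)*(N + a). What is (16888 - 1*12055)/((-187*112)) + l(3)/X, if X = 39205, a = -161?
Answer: -244492417/821109520 ≈ -0.29776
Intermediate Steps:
l(N) = (-161 + N)*(130 + N)/8 (l(N) = ((N + 130)*(N - 161))/8 = ((130 + N)*(-161 + N))/8 = ((-161 + N)*(130 + N))/8 = (-161 + N)*(130 + N)/8)
(16888 - 1*12055)/((-187*112)) + l(3)/X = (16888 - 1*12055)/((-187*112)) + (-10465/4 - 31/8*3 + (⅛)*3²)/39205 = (16888 - 12055)/(-20944) + (-10465/4 - 93/8 + (⅛)*9)*(1/39205) = 4833*(-1/20944) + (-10465/4 - 93/8 + 9/8)*(1/39205) = -4833/20944 - 10507/4*1/39205 = -4833/20944 - 10507/156820 = -244492417/821109520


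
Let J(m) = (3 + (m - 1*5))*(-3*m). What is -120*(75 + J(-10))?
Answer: 34200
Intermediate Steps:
J(m) = -3*m*(-2 + m) (J(m) = (3 + (m - 5))*(-3*m) = (3 + (-5 + m))*(-3*m) = (-2 + m)*(-3*m) = -3*m*(-2 + m))
-120*(75 + J(-10)) = -120*(75 + 3*(-10)*(2 - 1*(-10))) = -120*(75 + 3*(-10)*(2 + 10)) = -120*(75 + 3*(-10)*12) = -120*(75 - 360) = -120*(-285) = 34200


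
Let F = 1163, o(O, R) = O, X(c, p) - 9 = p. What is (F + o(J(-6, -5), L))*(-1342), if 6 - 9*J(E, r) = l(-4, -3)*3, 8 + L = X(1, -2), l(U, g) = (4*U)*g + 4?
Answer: -4615138/3 ≈ -1.5384e+6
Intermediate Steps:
X(c, p) = 9 + p
l(U, g) = 4 + 4*U*g (l(U, g) = 4*U*g + 4 = 4 + 4*U*g)
L = -1 (L = -8 + (9 - 2) = -8 + 7 = -1)
J(E, r) = -50/3 (J(E, r) = ⅔ - (4 + 4*(-4)*(-3))*3/9 = ⅔ - (4 + 48)*3/9 = ⅔ - 52*3/9 = ⅔ - ⅑*156 = ⅔ - 52/3 = -50/3)
(F + o(J(-6, -5), L))*(-1342) = (1163 - 50/3)*(-1342) = (3439/3)*(-1342) = -4615138/3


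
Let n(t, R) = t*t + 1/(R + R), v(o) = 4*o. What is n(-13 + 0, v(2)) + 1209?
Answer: 22049/16 ≈ 1378.1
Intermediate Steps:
n(t, R) = t**2 + 1/(2*R)
n(-13 + 0, v(2)) + 1209 = ((-13 + 0)**2 + 1/(2*((4*2)))) + 1209 = ((-13)**2 + (1/2)/8) + 1209 = (169 + (1/2)*(1/8)) + 1209 = (169 + 1/16) + 1209 = 2705/16 + 1209 = 22049/16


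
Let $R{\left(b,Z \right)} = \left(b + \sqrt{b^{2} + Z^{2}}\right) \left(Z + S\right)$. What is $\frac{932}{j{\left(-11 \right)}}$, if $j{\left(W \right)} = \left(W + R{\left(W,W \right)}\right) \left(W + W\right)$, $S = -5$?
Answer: $\frac{6990}{34727} + \frac{7456 \sqrt{2}}{34727} \approx 0.50492$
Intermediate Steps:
$R{\left(b,Z \right)} = \left(-5 + Z\right) \left(b + \sqrt{Z^{2} + b^{2}}\right)$ ($R{\left(b,Z \right)} = \left(b + \sqrt{b^{2} + Z^{2}}\right) \left(Z - 5\right) = \left(b + \sqrt{Z^{2} + b^{2}}\right) \left(-5 + Z\right) = \left(-5 + Z\right) \left(b + \sqrt{Z^{2} + b^{2}}\right)$)
$j{\left(W \right)} = 2 W \left(W^{2} - 4 W - 5 \sqrt{2} \sqrt{W^{2}} + W \sqrt{2} \sqrt{W^{2}}\right)$ ($j{\left(W \right)} = \left(W + \left(- 5 W - 5 \sqrt{W^{2} + W^{2}} + W W + W \sqrt{W^{2} + W^{2}}\right)\right) \left(W + W\right) = \left(W + \left(- 5 W - 5 \sqrt{2 W^{2}} + W^{2} + W \sqrt{2 W^{2}}\right)\right) 2 W = \left(W + \left(- 5 W - 5 \sqrt{2} \sqrt{W^{2}} + W^{2} + W \sqrt{2} \sqrt{W^{2}}\right)\right) 2 W = \left(W + \left(W^{2} - 5 W - 5 \sqrt{2} \sqrt{W^{2}} + W \sqrt{2} \sqrt{W^{2}}\right)\right) 2 W = \left(W^{2} - 4 W - 5 \sqrt{2} \sqrt{W^{2}} + W \sqrt{2} \sqrt{W^{2}}\right) 2 W = 2 W \left(W^{2} - 4 W - 5 \sqrt{2} \sqrt{W^{2}} + W \sqrt{2} \sqrt{W^{2}}\right)$)
$\frac{932}{j{\left(-11 \right)}} = \frac{932}{2 \left(-11\right) \left(\left(-11\right)^{2} - -44 - 5 \sqrt{2} \sqrt{\left(-11\right)^{2}} - 11 \sqrt{2} \sqrt{\left(-11\right)^{2}}\right)} = \frac{932}{2 \left(-11\right) \left(121 + 44 - 5 \sqrt{2} \sqrt{121} - 11 \sqrt{2} \sqrt{121}\right)} = \frac{932}{2 \left(-11\right) \left(121 + 44 - 5 \sqrt{2} \cdot 11 - 11 \sqrt{2} \cdot 11\right)} = \frac{932}{2 \left(-11\right) \left(121 + 44 - 55 \sqrt{2} - 121 \sqrt{2}\right)} = \frac{932}{2 \left(-11\right) \left(165 - 176 \sqrt{2}\right)} = \frac{932}{-3630 + 3872 \sqrt{2}}$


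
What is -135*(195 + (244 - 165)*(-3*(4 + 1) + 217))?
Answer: -2180655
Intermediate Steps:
-135*(195 + (244 - 165)*(-3*(4 + 1) + 217)) = -135*(195 + 79*(-3*5 + 217)) = -135*(195 + 79*(-15 + 217)) = -135*(195 + 79*202) = -135*(195 + 15958) = -135*16153 = -2180655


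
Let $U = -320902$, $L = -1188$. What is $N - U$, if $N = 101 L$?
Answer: $200914$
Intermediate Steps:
$N = -119988$ ($N = 101 \left(-1188\right) = -119988$)
$N - U = -119988 - -320902 = -119988 + 320902 = 200914$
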